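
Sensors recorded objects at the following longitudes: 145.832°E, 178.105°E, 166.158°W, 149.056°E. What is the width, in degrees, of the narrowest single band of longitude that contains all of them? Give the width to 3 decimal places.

Sort the longitudes: -166.158°, +145.832°, +149.056°, +178.105°.
Eastward gaps between consecutive values (wrapping around): 311.990°, 3.224°, 29.049°, 15.737°.
Largest gap = 311.990° ⇒ minimal covering band is its complement: 360° − 311.990° = 48.010°.
Band runs from +145.832° eastward to -166.158°, crossing the antimeridian.

48.010°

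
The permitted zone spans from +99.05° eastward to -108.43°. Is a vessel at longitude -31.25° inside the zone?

No

Band width going east from +99.05° to -108.43°: ((-108.43 − 99.05) mod 360) = 152.52°.
Offset of -31.25° east of the west edge: ((-31.25 − 99.05) mod 360) = 229.70°.
229.70° > 152.52° ⇒ outside.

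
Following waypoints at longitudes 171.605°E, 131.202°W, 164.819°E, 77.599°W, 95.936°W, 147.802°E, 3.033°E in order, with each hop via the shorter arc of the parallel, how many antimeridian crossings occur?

Leg 1: +171.605° → -131.202°, shortest Δλ = 57.193° (east) — crosses 180°.
Leg 2: -131.202° → +164.819°, shortest Δλ = -63.979° (west) — crosses 180°.
Leg 3: +164.819° → -77.599°, shortest Δλ = 117.582° (east) — crosses 180°.
Leg 4: -77.599° → -95.936°, shortest Δλ = -18.337° (west) — does not cross 180°.
Leg 5: -95.936° → +147.802°, shortest Δλ = -116.262° (west) — crosses 180°.
Leg 6: +147.802° → +3.033°, shortest Δλ = -144.769° (west) — does not cross 180°.
Total crossings: 4.

4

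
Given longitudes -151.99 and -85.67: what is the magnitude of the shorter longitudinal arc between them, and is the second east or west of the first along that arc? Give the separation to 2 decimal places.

66.32° east

Raw difference: -85.67 − -151.99 = 66.32°.
Normalise into (−180°, 180°]: 66.32° stays 66.32°.
Positive ⇒ the second point lies to the east; separation 66.32°.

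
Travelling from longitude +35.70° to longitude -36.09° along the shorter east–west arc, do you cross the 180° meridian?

No

Signed shortest Δλ = ((-36.09 − 35.70 + 180) mod 360) − 180 = -71.79°.
Going west by 71.79° from +35.70° reaches -36.09° without touching 180°.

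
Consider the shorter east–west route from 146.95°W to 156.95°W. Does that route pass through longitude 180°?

No

Signed shortest Δλ = ((-156.95 − -146.95 + 180) mod 360) − 180 = -10.0°.
Going west by 10.0° from -146.95° reaches -156.95° without touching 180°.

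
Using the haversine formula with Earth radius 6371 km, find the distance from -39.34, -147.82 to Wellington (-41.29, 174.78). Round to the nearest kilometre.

Δλ = 174.78 − -147.82 = 322.60°; wrapped into (−180°, 180°]: -37.40°.
Δφ = -41.29 − -39.34 = -1.95°.
a = sin²(Δφ/2) + cos φ₁ · cos φ₂ · sin²(Δλ/2) = 0.060024.
c = 2·atan2(√a, √(1−a)) = 0.49503 rad → d = 6371·c ≈ 3153.87 km.

3154 km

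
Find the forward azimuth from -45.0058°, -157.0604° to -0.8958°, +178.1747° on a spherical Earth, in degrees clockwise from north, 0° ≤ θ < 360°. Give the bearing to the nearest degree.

Δλ = 178.1747 − -157.0604 = 335.2351°; wrapped into (−180°, 180°]: -24.7649°.
θ = atan2( sin Δλ · cos φ₂ , cos φ₁ · sin φ₂ − sin φ₁ · cos φ₂ · cos Δλ )
  = atan2(-0.41884, 0.63101) = -33.575° → normalised to [0°, 360°): 326.425°.

326°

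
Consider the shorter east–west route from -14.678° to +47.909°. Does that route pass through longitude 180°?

No

Signed shortest Δλ = ((47.909 − -14.678 + 180) mod 360) − 180 = 62.587°.
Going east by 62.587° from -14.678° reaches +47.909° without touching 180°.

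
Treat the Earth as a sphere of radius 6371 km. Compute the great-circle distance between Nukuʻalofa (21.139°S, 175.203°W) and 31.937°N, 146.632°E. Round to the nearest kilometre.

Δλ = 146.632 − -175.203 = 321.835°; wrapped into (−180°, 180°]: -38.165°.
Δφ = 31.937 − -21.139 = 53.076°.
a = sin²(Δφ/2) + cos φ₁ · cos φ₂ · sin²(Δλ/2) = 0.284223.
c = 2·atan2(√a, √(1−a)) = 1.12458 rad → d = 6371·c ≈ 7164.71 km.

7165 km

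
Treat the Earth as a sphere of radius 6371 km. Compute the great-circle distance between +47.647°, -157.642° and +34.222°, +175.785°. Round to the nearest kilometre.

2664 km

Δλ = 175.785 − -157.642 = 333.427°; wrapped into (−180°, 180°]: -26.573°.
Δφ = 34.222 − 47.647 = -13.425°.
a = sin²(Δφ/2) + cos φ₁ · cos φ₂ · sin²(Δλ/2) = 0.043085.
c = 2·atan2(√a, √(1−a)) = 0.41818 rad → d = 6371·c ≈ 2664.22 km.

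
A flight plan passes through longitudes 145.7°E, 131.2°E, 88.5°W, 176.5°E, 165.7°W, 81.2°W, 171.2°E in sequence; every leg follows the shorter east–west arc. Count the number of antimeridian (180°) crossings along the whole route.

4

Leg 1: +145.7° → +131.2°, shortest Δλ = -14.5° (west) — does not cross 180°.
Leg 2: +131.2° → -88.5°, shortest Δλ = 140.3° (east) — crosses 180°.
Leg 3: -88.5° → +176.5°, shortest Δλ = -95.0° (west) — crosses 180°.
Leg 4: +176.5° → -165.7°, shortest Δλ = 17.8° (east) — crosses 180°.
Leg 5: -165.7° → -81.2°, shortest Δλ = 84.5° (east) — does not cross 180°.
Leg 6: -81.2° → +171.2°, shortest Δλ = -107.6° (west) — crosses 180°.
Total crossings: 4.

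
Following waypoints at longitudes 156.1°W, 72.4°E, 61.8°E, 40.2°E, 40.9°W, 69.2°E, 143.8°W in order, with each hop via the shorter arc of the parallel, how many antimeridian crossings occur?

Leg 1: -156.1° → +72.4°, shortest Δλ = -131.5° (west) — crosses 180°.
Leg 2: +72.4° → +61.8°, shortest Δλ = -10.6° (west) — does not cross 180°.
Leg 3: +61.8° → +40.2°, shortest Δλ = -21.6° (west) — does not cross 180°.
Leg 4: +40.2° → -40.9°, shortest Δλ = -81.1° (west) — does not cross 180°.
Leg 5: -40.9° → +69.2°, shortest Δλ = 110.1° (east) — does not cross 180°.
Leg 6: +69.2° → -143.8°, shortest Δλ = 147.0° (east) — crosses 180°.
Total crossings: 2.

2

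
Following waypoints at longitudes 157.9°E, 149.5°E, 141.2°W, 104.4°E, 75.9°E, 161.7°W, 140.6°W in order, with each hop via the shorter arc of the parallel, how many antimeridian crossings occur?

Leg 1: +157.9° → +149.5°, shortest Δλ = -8.4° (west) — does not cross 180°.
Leg 2: +149.5° → -141.2°, shortest Δλ = 69.3° (east) — crosses 180°.
Leg 3: -141.2° → +104.4°, shortest Δλ = -114.4° (west) — crosses 180°.
Leg 4: +104.4° → +75.9°, shortest Δλ = -28.5° (west) — does not cross 180°.
Leg 5: +75.9° → -161.7°, shortest Δλ = 122.4° (east) — crosses 180°.
Leg 6: -161.7° → -140.6°, shortest Δλ = 21.1° (east) — does not cross 180°.
Total crossings: 3.

3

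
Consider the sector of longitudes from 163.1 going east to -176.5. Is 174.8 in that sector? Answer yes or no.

Band width going east from +163.1° to -176.5°: ((-176.5 − 163.1) mod 360) = 20.4°.
Offset of +174.8° east of the west edge: ((174.8 − 163.1) mod 360) = 11.7°.
11.7° ≤ 20.4° ⇒ inside.

Yes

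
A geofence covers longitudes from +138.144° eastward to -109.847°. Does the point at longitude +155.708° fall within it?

Band width going east from +138.144° to -109.847°: ((-109.847 − 138.144) mod 360) = 112.009°.
Offset of +155.708° east of the west edge: ((155.708 − 138.144) mod 360) = 17.564°.
17.564° ≤ 112.009° ⇒ inside.

Yes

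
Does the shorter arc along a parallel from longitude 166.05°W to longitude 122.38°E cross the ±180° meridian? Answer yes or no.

Yes

Naïve |122.38 − -166.05| = 288.43° > 180°, so the shorter arc goes the other way round — across 180°.
Signed shortest Δλ = ((122.38 − -166.05 + 180) mod 360) − 180 = -71.57°.
Going west by 71.57° from -166.05° passes through 180° before reaching +122.38°.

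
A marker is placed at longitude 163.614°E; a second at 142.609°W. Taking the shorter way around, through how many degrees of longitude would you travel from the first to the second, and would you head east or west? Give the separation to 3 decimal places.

53.777° east

Raw difference: -142.609 − 163.614 = -306.223°.
Normalise into (−180°, 180°]: -306.223° + 360° = 53.777°.
Positive ⇒ the second point lies to the east; separation 53.777°.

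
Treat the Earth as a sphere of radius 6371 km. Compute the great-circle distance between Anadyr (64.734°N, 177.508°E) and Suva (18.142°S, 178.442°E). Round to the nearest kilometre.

Δλ = 178.442 − 177.508 = 0.934°.
Δφ = -18.142 − 64.734 = -82.876°.
a = sin²(Δφ/2) + cos φ₁ · cos φ₂ · sin²(Δλ/2) = 0.438018.
c = 2·atan2(√a, √(1−a)) = 1.44651 rad → d = 6371·c ≈ 9215.74 km.

9216 km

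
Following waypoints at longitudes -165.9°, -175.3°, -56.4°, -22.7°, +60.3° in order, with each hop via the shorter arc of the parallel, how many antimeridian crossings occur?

Leg 1: -165.9° → -175.3°, shortest Δλ = -9.4° (west) — does not cross 180°.
Leg 2: -175.3° → -56.4°, shortest Δλ = 118.9° (east) — does not cross 180°.
Leg 3: -56.4° → -22.7°, shortest Δλ = 33.7° (east) — does not cross 180°.
Leg 4: -22.7° → +60.3°, shortest Δλ = 83.0° (east) — does not cross 180°.
Total crossings: 0.

0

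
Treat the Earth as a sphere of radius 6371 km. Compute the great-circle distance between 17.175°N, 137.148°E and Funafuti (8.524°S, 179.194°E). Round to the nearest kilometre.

Δλ = 179.194 − 137.148 = 42.046°.
Δφ = -8.524 − 17.175 = -25.699°.
a = sin²(Δφ/2) + cos φ₁ · cos φ₂ · sin²(Δλ/2) = 0.171057.
c = 2·atan2(√a, √(1−a)) = 0.85279 rad → d = 6371·c ≈ 5433.11 km.

5433 km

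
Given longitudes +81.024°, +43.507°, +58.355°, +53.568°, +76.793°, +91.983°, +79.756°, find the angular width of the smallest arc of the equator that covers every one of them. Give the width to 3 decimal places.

48.476°

Sort the longitudes: +43.507°, +53.568°, +58.355°, +76.793°, +79.756°, +81.024°, +91.983°.
Eastward gaps between consecutive values (wrapping around): 10.061°, 4.787°, 18.438°, 2.963°, 1.268°, 10.959°, 311.524°.
Largest gap = 311.524° ⇒ minimal covering band is its complement: 360° − 311.524° = 48.476°.
Band runs from +43.507° eastward to +91.983°.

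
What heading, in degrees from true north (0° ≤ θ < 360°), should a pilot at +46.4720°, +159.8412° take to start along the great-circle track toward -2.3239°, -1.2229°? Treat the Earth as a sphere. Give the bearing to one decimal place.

333.7°

Δλ = -1.2229 − 159.8412 = -161.0641°.
θ = atan2( sin Δλ · cos φ₂ , cos φ₁ · sin φ₂ − sin φ₁ · cos φ₂ · cos Δλ )
  = atan2(-0.32424, 0.65731) = -26.257° → normalised to [0°, 360°): 333.743°.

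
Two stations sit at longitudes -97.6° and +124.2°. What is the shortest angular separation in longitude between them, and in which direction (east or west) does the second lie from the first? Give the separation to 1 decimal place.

138.2° west

Raw difference: 124.2 − -97.6 = 221.8°.
Normalise into (−180°, 180°]: 221.8° − 360° = -138.2°.
Negative ⇒ the second point lies to the west; separation 138.2°.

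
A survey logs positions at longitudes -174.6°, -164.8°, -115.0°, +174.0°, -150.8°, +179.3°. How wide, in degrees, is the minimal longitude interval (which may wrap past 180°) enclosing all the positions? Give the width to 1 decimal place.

71.0°

Sort the longitudes: -174.6°, -164.8°, -150.8°, -115.0°, +174.0°, +179.3°.
Eastward gaps between consecutive values (wrapping around): 9.8°, 14.0°, 35.8°, 289.0°, 5.3°, 6.1°.
Largest gap = 289.0° ⇒ minimal covering band is its complement: 360° − 289.0° = 71.0°.
Band runs from +174.0° eastward to -115.0°, crossing the antimeridian.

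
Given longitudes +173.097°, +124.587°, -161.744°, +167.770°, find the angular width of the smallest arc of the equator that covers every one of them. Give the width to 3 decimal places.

73.669°

Sort the longitudes: -161.744°, +124.587°, +167.770°, +173.097°.
Eastward gaps between consecutive values (wrapping around): 286.331°, 43.183°, 5.327°, 25.159°.
Largest gap = 286.331° ⇒ minimal covering band is its complement: 360° − 286.331° = 73.669°.
Band runs from +124.587° eastward to -161.744°, crossing the antimeridian.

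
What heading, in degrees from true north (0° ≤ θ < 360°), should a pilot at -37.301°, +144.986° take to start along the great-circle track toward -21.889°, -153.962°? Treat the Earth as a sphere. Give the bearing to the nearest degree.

Δλ = -153.962 − 144.986 = -298.948°; wrapped into (−180°, 180°]: 61.052°.
θ = atan2( sin Δλ · cos φ₂ , cos φ₁ · sin φ₂ − sin φ₁ · cos φ₂ · cos Δλ )
  = atan2(0.81197, -0.02439) = 91.720° → normalised to [0°, 360°): 91.720°.

92°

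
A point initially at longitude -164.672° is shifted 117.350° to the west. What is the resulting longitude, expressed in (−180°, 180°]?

Start at -164.672°; shift −117.350° → -282.022°.
-282.022° lies outside (−180°, 180°]; add 360° → +77.978°.

+77.978°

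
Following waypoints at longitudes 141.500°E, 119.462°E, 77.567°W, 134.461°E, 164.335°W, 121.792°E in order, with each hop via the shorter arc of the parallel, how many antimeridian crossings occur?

Leg 1: +141.500° → +119.462°, shortest Δλ = -22.038° (west) — does not cross 180°.
Leg 2: +119.462° → -77.567°, shortest Δλ = 162.971° (east) — crosses 180°.
Leg 3: -77.567° → +134.461°, shortest Δλ = -147.972° (west) — crosses 180°.
Leg 4: +134.461° → -164.335°, shortest Δλ = 61.204° (east) — crosses 180°.
Leg 5: -164.335° → +121.792°, shortest Δλ = -73.873° (west) — crosses 180°.
Total crossings: 4.

4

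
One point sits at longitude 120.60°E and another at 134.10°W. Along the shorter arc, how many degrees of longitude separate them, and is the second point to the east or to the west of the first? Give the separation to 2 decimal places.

Raw difference: -134.10 − 120.60 = -254.7°.
Normalise into (−180°, 180°]: -254.7° + 360° = 105.3°.
Positive ⇒ the second point lies to the east; separation 105.30°.

105.30° east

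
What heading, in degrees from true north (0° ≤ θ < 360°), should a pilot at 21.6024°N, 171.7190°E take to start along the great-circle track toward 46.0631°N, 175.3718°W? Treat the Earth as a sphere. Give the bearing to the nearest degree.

20°

Δλ = -175.3718 − 171.7190 = -347.0908°; wrapped into (−180°, 180°]: 12.9092°.
θ = atan2( sin Δλ · cos φ₂ , cos φ₁ · sin φ₂ − sin φ₁ · cos φ₂ · cos Δλ )
  = atan2(0.15501, 0.42053) = 20.235° → normalised to [0°, 360°): 20.235°.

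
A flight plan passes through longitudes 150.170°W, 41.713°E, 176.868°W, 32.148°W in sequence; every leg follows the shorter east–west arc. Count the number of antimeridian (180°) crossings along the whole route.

Leg 1: -150.170° → +41.713°, shortest Δλ = -168.117° (west) — crosses 180°.
Leg 2: +41.713° → -176.868°, shortest Δλ = 141.419° (east) — crosses 180°.
Leg 3: -176.868° → -32.148°, shortest Δλ = 144.72° (east) — does not cross 180°.
Total crossings: 2.

2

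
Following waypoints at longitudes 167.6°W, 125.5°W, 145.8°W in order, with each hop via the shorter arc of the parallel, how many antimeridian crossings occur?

0

Leg 1: -167.6° → -125.5°, shortest Δλ = 42.1° (east) — does not cross 180°.
Leg 2: -125.5° → -145.8°, shortest Δλ = -20.3° (west) — does not cross 180°.
Total crossings: 0.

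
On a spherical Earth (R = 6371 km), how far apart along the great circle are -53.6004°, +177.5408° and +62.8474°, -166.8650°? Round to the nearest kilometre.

13020 km

Δλ = -166.8650 − 177.5408 = -344.4058°; wrapped into (−180°, 180°]: 15.5942°.
Δφ = 62.8474 − -53.6004 = 116.4478°.
a = sin²(Δφ/2) + cos φ₁ · cos φ₂ · sin²(Δλ/2) = 0.727675.
c = 2·atan2(√a, √(1−a)) = 2.04356 rad → d = 6371·c ≈ 13019.54 km.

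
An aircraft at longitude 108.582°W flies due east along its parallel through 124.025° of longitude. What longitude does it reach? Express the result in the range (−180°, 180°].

Start at -108.582°; shift +124.025° → +15.443°.
+15.443° already lies in (−180°, 180°].

15.443°E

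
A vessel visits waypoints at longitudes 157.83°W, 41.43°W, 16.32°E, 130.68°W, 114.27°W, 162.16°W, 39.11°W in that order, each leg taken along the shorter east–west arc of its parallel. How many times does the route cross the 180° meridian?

Leg 1: -157.83° → -41.43°, shortest Δλ = 116.4° (east) — does not cross 180°.
Leg 2: -41.43° → +16.32°, shortest Δλ = 57.75° (east) — does not cross 180°.
Leg 3: +16.32° → -130.68°, shortest Δλ = -147.0° (west) — does not cross 180°.
Leg 4: -130.68° → -114.27°, shortest Δλ = 16.41° (east) — does not cross 180°.
Leg 5: -114.27° → -162.16°, shortest Δλ = -47.89° (west) — does not cross 180°.
Leg 6: -162.16° → -39.11°, shortest Δλ = 123.05° (east) — does not cross 180°.
Total crossings: 0.

0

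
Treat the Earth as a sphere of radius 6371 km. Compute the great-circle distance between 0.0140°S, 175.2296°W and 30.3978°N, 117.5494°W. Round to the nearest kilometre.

6955 km

Δλ = -117.5494 − -175.2296 = 57.6802°.
Δφ = 30.3978 − -0.0140 = 30.4118°.
a = sin²(Δφ/2) + cos φ₁ · cos φ₂ · sin²(Δλ/2) = 0.269488.
c = 2·atan2(√a, √(1−a)) = 1.09165 rad → d = 6371·c ≈ 6954.88 km.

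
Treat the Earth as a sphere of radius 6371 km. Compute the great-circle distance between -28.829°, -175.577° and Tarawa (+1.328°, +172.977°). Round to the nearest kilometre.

Δλ = 172.977 − -175.577 = 348.554°; wrapped into (−180°, 180°]: -11.446°.
Δφ = 1.328 − -28.829 = 30.157°.
a = sin²(Δφ/2) + cos φ₁ · cos φ₂ · sin²(Δλ/2) = 0.076383.
c = 2·atan2(√a, √(1−a)) = 0.56004 rad → d = 6371·c ≈ 3568.02 km.

3568 km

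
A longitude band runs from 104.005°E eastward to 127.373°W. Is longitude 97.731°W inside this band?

No

Band width going east from +104.005° to -127.373°: ((-127.373 − 104.005) mod 360) = 128.622°.
Offset of -97.731° east of the west edge: ((-97.731 − 104.005) mod 360) = 158.264°.
158.264° > 128.622° ⇒ outside.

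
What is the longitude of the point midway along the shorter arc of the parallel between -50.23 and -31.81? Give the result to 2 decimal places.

-41.02°

Signed shortest Δλ from -50.23° to -31.81° is +18.42°.
Midpoint longitude = -50.23° + (+18.42°)/2 = -50.23° + 9.21° = -41.02°.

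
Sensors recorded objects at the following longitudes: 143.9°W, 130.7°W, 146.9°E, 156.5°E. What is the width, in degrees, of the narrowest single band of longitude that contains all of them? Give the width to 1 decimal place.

Sort the longitudes: -143.9°, -130.7°, +146.9°, +156.5°.
Eastward gaps between consecutive values (wrapping around): 13.2°, 277.6°, 9.6°, 59.6°.
Largest gap = 277.6° ⇒ minimal covering band is its complement: 360° − 277.6° = 82.4°.
Band runs from +146.9° eastward to -130.7°, crossing the antimeridian.

82.4°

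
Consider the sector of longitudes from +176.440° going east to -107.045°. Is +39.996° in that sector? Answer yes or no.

No

Band width going east from +176.440° to -107.045°: ((-107.045 − 176.440) mod 360) = 76.515°.
Offset of +39.996° east of the west edge: ((39.996 − 176.440) mod 360) = 223.556°.
223.556° > 76.515° ⇒ outside.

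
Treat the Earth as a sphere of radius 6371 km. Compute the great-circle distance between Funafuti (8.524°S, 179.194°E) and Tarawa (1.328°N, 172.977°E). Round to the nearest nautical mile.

699 nmi

Δλ = 172.977 − 179.194 = -6.217°.
Δφ = 1.328 − -8.524 = 9.852°.
a = sin²(Δφ/2) + cos φ₁ · cos φ₂ · sin²(Δλ/2) = 0.010281.
c = 2·atan2(√a, √(1−a)) = 0.20314 rad → d = 6371·c ≈ 1294.19 km ≈ 698.81 nmi.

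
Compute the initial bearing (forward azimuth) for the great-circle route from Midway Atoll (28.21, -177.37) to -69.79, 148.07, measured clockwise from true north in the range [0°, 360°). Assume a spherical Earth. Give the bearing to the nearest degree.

192°

Δλ = 148.07 − -177.37 = 325.44°; wrapped into (−180°, 180°]: -34.56°.
θ = atan2( sin Δλ · cos φ₂ , cos φ₁ · sin φ₂ − sin φ₁ · cos φ₂ · cos Δλ )
  = atan2(-0.19597, -0.96145) = -168.479° → normalised to [0°, 360°): 191.521°.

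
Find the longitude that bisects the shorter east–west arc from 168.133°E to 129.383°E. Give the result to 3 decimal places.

Signed shortest Δλ from +168.133° to +129.383° is -38.750°.
Midpoint longitude = +168.133° + (-38.750°)/2 = +168.133° − 19.375° = +148.758°.

148.758°E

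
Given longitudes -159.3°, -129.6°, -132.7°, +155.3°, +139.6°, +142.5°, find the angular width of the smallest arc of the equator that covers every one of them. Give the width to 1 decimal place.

90.8°

Sort the longitudes: -159.3°, -132.7°, -129.6°, +139.6°, +142.5°, +155.3°.
Eastward gaps between consecutive values (wrapping around): 26.6°, 3.1°, 269.2°, 2.9°, 12.8°, 45.4°.
Largest gap = 269.2° ⇒ minimal covering band is its complement: 360° − 269.2° = 90.8°.
Band runs from +139.6° eastward to -129.6°, crossing the antimeridian.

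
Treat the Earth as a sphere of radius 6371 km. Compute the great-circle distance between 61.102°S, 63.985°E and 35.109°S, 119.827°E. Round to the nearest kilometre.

Δλ = 119.827 − 63.985 = 55.842°.
Δφ = -35.109 − -61.102 = 25.993°.
a = sin²(Δφ/2) + cos φ₁ · cos φ₂ · sin²(Δλ/2) = 0.137257.
c = 2·atan2(√a, √(1−a)) = 0.75905 rad → d = 6371·c ≈ 4835.94 km.

4836 km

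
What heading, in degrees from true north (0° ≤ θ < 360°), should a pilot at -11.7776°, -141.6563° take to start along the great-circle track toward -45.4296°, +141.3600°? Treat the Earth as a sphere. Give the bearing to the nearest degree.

Δλ = 141.3600 − -141.6563 = 283.0163°; wrapped into (−180°, 180°]: -76.9837°.
θ = atan2( sin Δλ · cos φ₂ , cos φ₁ · sin φ₂ − sin φ₁ · cos φ₂ · cos Δλ )
  = atan2(-0.68375, -0.66513) = -134.209° → normalised to [0°, 360°): 225.791°.

226°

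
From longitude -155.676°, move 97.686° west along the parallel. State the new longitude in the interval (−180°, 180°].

Start at -155.676°; shift −97.686° → -253.362°.
-253.362° lies outside (−180°, 180°]; add 360° → +106.638°.

+106.638°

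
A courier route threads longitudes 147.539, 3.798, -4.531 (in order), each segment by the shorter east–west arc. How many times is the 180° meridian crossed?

Leg 1: +147.539° → +3.798°, shortest Δλ = -143.741° (west) — does not cross 180°.
Leg 2: +3.798° → -4.531°, shortest Δλ = -8.329° (west) — does not cross 180°.
Total crossings: 0.

0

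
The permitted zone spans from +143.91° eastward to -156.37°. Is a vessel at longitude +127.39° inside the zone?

Band width going east from +143.91° to -156.37°: ((-156.37 − 143.91) mod 360) = 59.72°.
Offset of +127.39° east of the west edge: ((127.39 − 143.91) mod 360) = 343.48°.
343.48° > 59.72° ⇒ outside.

No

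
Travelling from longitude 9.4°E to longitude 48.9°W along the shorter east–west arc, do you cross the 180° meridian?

Signed shortest Δλ = ((-48.9 − 9.4 + 180) mod 360) − 180 = -58.3°.
Going west by 58.3° from +9.4° reaches -48.9° without touching 180°.

No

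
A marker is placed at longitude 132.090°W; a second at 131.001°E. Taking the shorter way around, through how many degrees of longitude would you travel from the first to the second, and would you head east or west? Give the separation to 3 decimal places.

Raw difference: 131.001 − -132.090 = 263.091°.
Normalise into (−180°, 180°]: 263.091° − 360° = -96.909°.
Negative ⇒ the second point lies to the west; separation 96.909°.

96.909° west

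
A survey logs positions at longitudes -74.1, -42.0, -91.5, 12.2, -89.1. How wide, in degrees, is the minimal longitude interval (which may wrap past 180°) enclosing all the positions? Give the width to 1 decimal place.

103.7°

Sort the longitudes: -91.5°, -89.1°, -74.1°, -42.0°, +12.2°.
Eastward gaps between consecutive values (wrapping around): 2.4°, 15.0°, 32.1°, 54.2°, 256.3°.
Largest gap = 256.3° ⇒ minimal covering band is its complement: 360° − 256.3° = 103.7°.
Band runs from -91.5° eastward to +12.2°.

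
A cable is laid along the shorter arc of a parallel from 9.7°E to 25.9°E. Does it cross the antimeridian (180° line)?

No

Signed shortest Δλ = ((25.9 − 9.7 + 180) mod 360) − 180 = 16.2°.
Going east by 16.2° from +9.7° reaches +25.9° without touching 180°.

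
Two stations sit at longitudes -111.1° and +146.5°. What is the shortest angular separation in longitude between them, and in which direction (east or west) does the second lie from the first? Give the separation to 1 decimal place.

Raw difference: 146.5 − -111.1 = 257.6°.
Normalise into (−180°, 180°]: 257.6° − 360° = -102.4°.
Negative ⇒ the second point lies to the west; separation 102.4°.

102.4° west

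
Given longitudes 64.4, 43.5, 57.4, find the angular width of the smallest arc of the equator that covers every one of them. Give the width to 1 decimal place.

Sort the longitudes: +43.5°, +57.4°, +64.4°.
Eastward gaps between consecutive values (wrapping around): 13.9°, 7.0°, 339.1°.
Largest gap = 339.1° ⇒ minimal covering band is its complement: 360° − 339.1° = 20.9°.
Band runs from +43.5° eastward to +64.4°.

20.9°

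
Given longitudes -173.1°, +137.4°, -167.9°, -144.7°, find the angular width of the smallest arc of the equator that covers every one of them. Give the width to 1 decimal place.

Sort the longitudes: -173.1°, -167.9°, -144.7°, +137.4°.
Eastward gaps between consecutive values (wrapping around): 5.2°, 23.2°, 282.1°, 49.5°.
Largest gap = 282.1° ⇒ minimal covering band is its complement: 360° − 282.1° = 77.9°.
Band runs from +137.4° eastward to -144.7°, crossing the antimeridian.

77.9°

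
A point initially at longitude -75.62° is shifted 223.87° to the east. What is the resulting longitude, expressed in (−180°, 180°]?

+148.25°

Start at -75.62°; shift +223.87° → +148.25°.
+148.25° already lies in (−180°, 180°].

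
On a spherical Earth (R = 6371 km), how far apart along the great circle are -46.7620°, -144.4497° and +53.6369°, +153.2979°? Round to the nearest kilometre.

12612 km

Δλ = 153.2979 − -144.4497 = 297.7476°; wrapped into (−180°, 180°]: -62.2524°.
Δφ = 53.6369 − -46.7620 = 100.3989°.
a = sin²(Δφ/2) + cos φ₁ · cos φ₂ · sin²(Δλ/2) = 0.698779.
c = 2·atan2(√a, √(1−a)) = 1.97965 rad → d = 6371·c ≈ 12612.36 km.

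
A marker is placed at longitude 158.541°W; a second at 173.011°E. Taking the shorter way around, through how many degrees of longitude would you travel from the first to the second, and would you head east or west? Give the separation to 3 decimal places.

28.448° west

Raw difference: 173.011 − -158.541 = 331.552°.
Normalise into (−180°, 180°]: 331.552° − 360° = -28.448°.
Negative ⇒ the second point lies to the west; separation 28.448°.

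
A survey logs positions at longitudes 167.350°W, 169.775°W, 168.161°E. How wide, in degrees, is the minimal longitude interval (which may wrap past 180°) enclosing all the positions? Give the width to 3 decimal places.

Sort the longitudes: -169.775°, -167.350°, +168.161°.
Eastward gaps between consecutive values (wrapping around): 2.425°, 335.511°, 22.064°.
Largest gap = 335.511° ⇒ minimal covering band is its complement: 360° − 335.511° = 24.489°.
Band runs from +168.161° eastward to -167.350°, crossing the antimeridian.

24.489°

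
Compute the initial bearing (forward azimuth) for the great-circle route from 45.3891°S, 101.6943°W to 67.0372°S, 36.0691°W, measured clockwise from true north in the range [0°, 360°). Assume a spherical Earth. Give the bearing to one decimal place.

Δλ = -36.0691 − -101.6943 = 65.6252°.
θ = atan2( sin Δλ · cos φ₂ , cos φ₁ · sin φ₂ − sin φ₁ · cos φ₂ · cos Δλ )
  = atan2(0.35536, -0.53202) = 146.259° → normalised to [0°, 360°): 146.259°.

146.3°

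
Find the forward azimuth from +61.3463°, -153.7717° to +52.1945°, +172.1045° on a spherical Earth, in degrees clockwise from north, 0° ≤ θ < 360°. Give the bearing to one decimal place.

259.1°

Δλ = 172.1045 − -153.7717 = 325.8762°; wrapped into (−180°, 180°]: -34.1238°.
θ = atan2( sin Δλ · cos φ₂ , cos φ₁ · sin φ₂ − sin φ₁ · cos φ₂ · cos Δλ )
  = atan2(-0.34387, -0.06644) = -100.935° → normalised to [0°, 360°): 259.065°.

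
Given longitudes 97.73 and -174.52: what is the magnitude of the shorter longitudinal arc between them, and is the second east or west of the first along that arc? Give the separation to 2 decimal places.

87.75° east

Raw difference: -174.52 − 97.73 = -272.25°.
Normalise into (−180°, 180°]: -272.25° + 360° = 87.75°.
Positive ⇒ the second point lies to the east; separation 87.75°.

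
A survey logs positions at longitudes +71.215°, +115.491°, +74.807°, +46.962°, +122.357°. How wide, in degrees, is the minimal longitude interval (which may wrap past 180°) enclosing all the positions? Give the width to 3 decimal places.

75.395°

Sort the longitudes: +46.962°, +71.215°, +74.807°, +115.491°, +122.357°.
Eastward gaps between consecutive values (wrapping around): 24.253°, 3.592°, 40.684°, 6.866°, 284.605°.
Largest gap = 284.605° ⇒ minimal covering band is its complement: 360° − 284.605° = 75.395°.
Band runs from +46.962° eastward to +122.357°.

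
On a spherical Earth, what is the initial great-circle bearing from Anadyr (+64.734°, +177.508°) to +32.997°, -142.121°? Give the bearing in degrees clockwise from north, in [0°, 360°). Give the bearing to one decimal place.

122.4°

Δλ = -142.121 − 177.508 = -319.629°; wrapped into (−180°, 180°]: 40.371°.
θ = atan2( sin Δλ · cos φ₂ , cos φ₁ · sin φ₂ − sin φ₁ · cos φ₂ · cos Δλ )
  = atan2(0.54325, -0.34540) = 122.448° → normalised to [0°, 360°): 122.448°.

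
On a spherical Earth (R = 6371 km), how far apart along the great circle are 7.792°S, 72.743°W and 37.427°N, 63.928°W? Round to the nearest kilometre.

5111 km

Δλ = -63.928 − -72.743 = 8.815°.
Δφ = 37.427 − -7.792 = 45.219°.
a = sin²(Δφ/2) + cos φ₁ · cos φ₂ · sin²(Δλ/2) = 0.152447.
c = 2·atan2(√a, √(1−a)) = 0.80223 rad → d = 6371·c ≈ 5111.01 km.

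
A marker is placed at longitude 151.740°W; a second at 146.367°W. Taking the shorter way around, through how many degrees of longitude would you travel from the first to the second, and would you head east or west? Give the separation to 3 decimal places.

5.373° east

Raw difference: -146.367 − -151.740 = 5.373°.
Normalise into (−180°, 180°]: 5.373° stays 5.373°.
Positive ⇒ the second point lies to the east; separation 5.373°.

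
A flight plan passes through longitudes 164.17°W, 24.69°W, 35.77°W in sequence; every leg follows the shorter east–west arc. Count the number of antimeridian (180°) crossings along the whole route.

0

Leg 1: -164.17° → -24.69°, shortest Δλ = 139.48° (east) — does not cross 180°.
Leg 2: -24.69° → -35.77°, shortest Δλ = -11.08° (west) — does not cross 180°.
Total crossings: 0.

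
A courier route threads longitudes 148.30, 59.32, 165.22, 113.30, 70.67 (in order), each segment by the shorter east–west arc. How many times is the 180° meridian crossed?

0

Leg 1: +148.30° → +59.32°, shortest Δλ = -88.98° (west) — does not cross 180°.
Leg 2: +59.32° → +165.22°, shortest Δλ = 105.9° (east) — does not cross 180°.
Leg 3: +165.22° → +113.30°, shortest Δλ = -51.92° (west) — does not cross 180°.
Leg 4: +113.30° → +70.67°, shortest Δλ = -42.63° (west) — does not cross 180°.
Total crossings: 0.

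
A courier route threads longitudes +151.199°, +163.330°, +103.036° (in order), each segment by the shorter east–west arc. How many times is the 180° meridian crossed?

Leg 1: +151.199° → +163.330°, shortest Δλ = 12.131° (east) — does not cross 180°.
Leg 2: +163.330° → +103.036°, shortest Δλ = -60.294° (west) — does not cross 180°.
Total crossings: 0.

0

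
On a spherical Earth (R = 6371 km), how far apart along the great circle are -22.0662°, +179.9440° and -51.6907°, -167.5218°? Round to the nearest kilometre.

Δλ = -167.5218 − 179.9440 = -347.4658°; wrapped into (−180°, 180°]: 12.5342°.
Δφ = -51.6907 − -22.0662 = -29.6245°.
a = sin²(Δφ/2) + cos φ₁ · cos φ₂ · sin²(Δλ/2) = 0.072204.
c = 2·atan2(√a, √(1−a)) = 0.54410 rad → d = 6371·c ≈ 3466.49 km.

3466 km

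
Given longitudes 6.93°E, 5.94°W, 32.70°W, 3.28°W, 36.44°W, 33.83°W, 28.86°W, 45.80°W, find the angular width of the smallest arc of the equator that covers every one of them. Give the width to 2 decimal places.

52.73°

Sort the longitudes: -45.80°, -36.44°, -33.83°, -32.70°, -28.86°, -5.94°, -3.28°, +6.93°.
Eastward gaps between consecutive values (wrapping around): 9.36°, 2.61°, 1.13°, 3.84°, 22.92°, 2.66°, 10.21°, 307.27°.
Largest gap = 307.27° ⇒ minimal covering band is its complement: 360° − 307.27° = 52.73°.
Band runs from -45.80° eastward to +6.93°.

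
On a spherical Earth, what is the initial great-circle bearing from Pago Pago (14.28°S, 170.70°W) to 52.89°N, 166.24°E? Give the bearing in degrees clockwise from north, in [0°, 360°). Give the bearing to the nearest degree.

345°

Δλ = 166.24 − -170.70 = 336.94°; wrapped into (−180°, 180°]: -23.06°.
θ = atan2( sin Δλ · cos φ₂ , cos φ₁ · sin φ₂ − sin φ₁ · cos φ₂ · cos Δλ )
  = atan2(-0.23633, 0.90977) = -14.562° → normalised to [0°, 360°): 345.438°.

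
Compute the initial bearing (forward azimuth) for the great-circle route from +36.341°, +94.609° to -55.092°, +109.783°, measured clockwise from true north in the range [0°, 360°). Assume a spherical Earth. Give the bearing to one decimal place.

171.4°

Δλ = 109.783 − 94.609 = 15.174°.
θ = atan2( sin Δλ · cos φ₂ , cos φ₁ · sin φ₂ − sin φ₁ · cos φ₂ · cos Δλ )
  = atan2(0.14979, -0.98786) = 171.378° → normalised to [0°, 360°): 171.378°.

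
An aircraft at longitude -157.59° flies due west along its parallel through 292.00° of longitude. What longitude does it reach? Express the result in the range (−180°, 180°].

Start at -157.59°; shift −292.00° → -449.59°.
-449.59° lies outside (−180°, 180°]; add 360° → -89.59°.

-89.59°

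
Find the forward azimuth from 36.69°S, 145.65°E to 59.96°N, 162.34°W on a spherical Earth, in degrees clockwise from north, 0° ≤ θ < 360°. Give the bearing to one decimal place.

24.2°

Δλ = -162.34 − 145.65 = -307.99°; wrapped into (−180°, 180°]: 52.01°.
θ = atan2( sin Δλ · cos φ₂ , cos φ₁ · sin φ₂ − sin φ₁ · cos φ₂ · cos Δλ )
  = atan2(0.39454, 0.87827) = 24.190° → normalised to [0°, 360°): 24.190°.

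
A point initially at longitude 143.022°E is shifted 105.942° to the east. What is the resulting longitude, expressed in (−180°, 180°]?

111.036°W

Start at +143.022°; shift +105.942° → +248.964°.
+248.964° lies outside (−180°, 180°]; subtract 360° → -111.036°.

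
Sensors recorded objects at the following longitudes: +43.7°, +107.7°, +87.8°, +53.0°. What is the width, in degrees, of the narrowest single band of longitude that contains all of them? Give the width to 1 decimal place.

Sort the longitudes: +43.7°, +53.0°, +87.8°, +107.7°.
Eastward gaps between consecutive values (wrapping around): 9.3°, 34.8°, 19.9°, 296.0°.
Largest gap = 296.0° ⇒ minimal covering band is its complement: 360° − 296.0° = 64.0°.
Band runs from +43.7° eastward to +107.7°.

64.0°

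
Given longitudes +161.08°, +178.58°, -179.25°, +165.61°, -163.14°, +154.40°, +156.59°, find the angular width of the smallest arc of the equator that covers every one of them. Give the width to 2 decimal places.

42.46°

Sort the longitudes: -179.25°, -163.14°, +154.40°, +156.59°, +161.08°, +165.61°, +178.58°.
Eastward gaps between consecutive values (wrapping around): 16.11°, 317.54°, 2.19°, 4.49°, 4.53°, 12.97°, 2.17°.
Largest gap = 317.54° ⇒ minimal covering band is its complement: 360° − 317.54° = 42.46°.
Band runs from +154.40° eastward to -163.14°, crossing the antimeridian.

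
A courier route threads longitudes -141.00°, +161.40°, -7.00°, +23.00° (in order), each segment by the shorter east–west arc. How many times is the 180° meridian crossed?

Leg 1: -141.00° → +161.40°, shortest Δλ = -57.6° (west) — crosses 180°.
Leg 2: +161.40° → -7.00°, shortest Δλ = -168.4° (west) — does not cross 180°.
Leg 3: -7.00° → +23.00°, shortest Δλ = 30.0° (east) — does not cross 180°.
Total crossings: 1.

1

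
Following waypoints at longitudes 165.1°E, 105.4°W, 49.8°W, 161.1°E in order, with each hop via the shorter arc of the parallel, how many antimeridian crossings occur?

2

Leg 1: +165.1° → -105.4°, shortest Δλ = 89.5° (east) — crosses 180°.
Leg 2: -105.4° → -49.8°, shortest Δλ = 55.6° (east) — does not cross 180°.
Leg 3: -49.8° → +161.1°, shortest Δλ = -149.1° (west) — crosses 180°.
Total crossings: 2.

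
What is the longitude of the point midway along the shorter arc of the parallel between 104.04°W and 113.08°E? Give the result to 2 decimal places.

175.48°W

Signed shortest Δλ from -104.04° to +113.08° is -142.88°.
Midpoint longitude = -104.04° + (-142.88°)/2 = -104.04° − 71.44° = -175.48°.
(The naïve average (-104.04 + +113.08)/2 = 4.52° is on the wrong side of the globe.)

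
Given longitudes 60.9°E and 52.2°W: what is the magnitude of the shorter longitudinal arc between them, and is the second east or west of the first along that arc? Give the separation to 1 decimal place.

113.1° west

Raw difference: -52.2 − 60.9 = -113.1°.
Normalise into (−180°, 180°]: -113.1° stays -113.1°.
Negative ⇒ the second point lies to the west; separation 113.1°.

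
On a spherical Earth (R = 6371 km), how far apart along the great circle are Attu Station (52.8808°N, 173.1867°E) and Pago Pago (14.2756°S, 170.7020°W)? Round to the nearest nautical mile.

Δλ = -170.7020 − 173.1867 = -343.8887°; wrapped into (−180°, 180°]: 16.1113°.
Δφ = -14.2756 − 52.8808 = -67.1564°.
a = sin²(Δφ/2) + cos φ₁ · cos φ₂ · sin²(Δλ/2) = 0.317376.
c = 2·atan2(√a, √(1−a)) = 1.19690 rad → d = 6371·c ≈ 7625.44 km ≈ 4117.41 nmi.

4117 nmi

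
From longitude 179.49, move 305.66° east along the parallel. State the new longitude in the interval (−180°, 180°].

Start at +179.49°; shift +305.66° → +485.15°.
+485.15° lies outside (−180°, 180°]; subtract 360° → +125.15°.

+125.15°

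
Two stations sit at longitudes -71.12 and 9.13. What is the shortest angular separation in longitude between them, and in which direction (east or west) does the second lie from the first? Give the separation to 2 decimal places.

Raw difference: 9.13 − -71.12 = 80.25°.
Normalise into (−180°, 180°]: 80.25° stays 80.25°.
Positive ⇒ the second point lies to the east; separation 80.25°.

80.25° east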